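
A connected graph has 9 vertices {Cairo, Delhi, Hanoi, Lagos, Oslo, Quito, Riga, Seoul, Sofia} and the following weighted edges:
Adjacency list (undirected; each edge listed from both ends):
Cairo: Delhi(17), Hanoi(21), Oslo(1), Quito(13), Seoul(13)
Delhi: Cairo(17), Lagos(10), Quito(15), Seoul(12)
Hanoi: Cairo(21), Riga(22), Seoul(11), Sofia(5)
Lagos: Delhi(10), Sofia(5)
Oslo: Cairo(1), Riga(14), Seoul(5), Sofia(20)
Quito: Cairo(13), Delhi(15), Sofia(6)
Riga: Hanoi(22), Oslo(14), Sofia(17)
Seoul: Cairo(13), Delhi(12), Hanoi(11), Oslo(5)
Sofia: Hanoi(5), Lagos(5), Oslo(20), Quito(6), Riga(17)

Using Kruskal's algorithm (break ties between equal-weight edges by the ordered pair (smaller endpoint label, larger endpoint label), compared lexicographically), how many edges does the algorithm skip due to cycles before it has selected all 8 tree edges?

3

Kruskal: consider edges lightest-first.
Cairo–Oslo (1): add — endpoints in different components.
Hanoi–Sofia (5): add — endpoints in different components.
Lagos–Sofia (5): add — endpoints in different components.
Oslo–Seoul (5): add — endpoints in different components.
Quito–Sofia (6): add — endpoints in different components.
Delhi–Lagos (10): add — endpoints in different components.
Hanoi–Seoul (11): add — endpoints in different components.
Delhi–Seoul (12): skip — Delhi and Seoul already connected.
Cairo–Quito (13): skip — Quito and Cairo already connected.
Cairo–Seoul (13): skip — Seoul and Cairo already connected.
Oslo–Riga (14): add — endpoints in different components.
Edges rejected before the tree was complete: 3.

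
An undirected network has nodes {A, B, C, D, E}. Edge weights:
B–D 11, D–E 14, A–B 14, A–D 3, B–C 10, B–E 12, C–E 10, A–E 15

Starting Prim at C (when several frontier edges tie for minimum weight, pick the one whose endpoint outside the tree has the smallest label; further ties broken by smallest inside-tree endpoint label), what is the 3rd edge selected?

B-D

Prim, starting at C.
Step 1: frontier [B–C 10, C–E 10] → take B–C (10); add B.
Step 2: frontier [B–D 11, B–E 12, A–B 14, C–E 10] → take C–E (10); add E.
Step 3: frontier [B–D 11, A–B 14, D–E 14, A–E 15] → take B–D (11); add D.
Step 4: frontier [A–B 14, A–D 3, A–E 15] → take A–D (3); add A.
The 3rd edge added is B–D.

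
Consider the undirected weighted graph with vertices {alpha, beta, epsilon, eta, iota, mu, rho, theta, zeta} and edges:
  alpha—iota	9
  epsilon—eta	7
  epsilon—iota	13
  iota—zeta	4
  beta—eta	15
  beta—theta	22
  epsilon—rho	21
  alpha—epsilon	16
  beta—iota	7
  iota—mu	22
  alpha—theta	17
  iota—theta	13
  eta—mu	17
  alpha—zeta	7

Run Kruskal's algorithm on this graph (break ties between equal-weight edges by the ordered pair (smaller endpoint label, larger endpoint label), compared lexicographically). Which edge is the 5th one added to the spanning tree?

Sort edges by weight, then run Kruskal:
iota—zeta (4): add — endpoints in different components.
alpha—zeta (7): add — endpoints in different components.
beta—iota (7): add — endpoints in different components.
epsilon—eta (7): add — endpoints in different components.
alpha—iota (9): skip — iota and alpha already connected.
epsilon—iota (13): add — endpoints in different components.
iota—theta (13): add — endpoints in different components.
beta—eta (15): skip — beta and eta already connected.
alpha—epsilon (16): skip — epsilon and alpha already connected.
alpha—theta (17): skip — alpha and theta already connected.
eta—mu (17): add — endpoints in different components.
epsilon—rho (21): add — endpoints in different components.
The 5th edge added is epsilon—iota.

epsilon-iota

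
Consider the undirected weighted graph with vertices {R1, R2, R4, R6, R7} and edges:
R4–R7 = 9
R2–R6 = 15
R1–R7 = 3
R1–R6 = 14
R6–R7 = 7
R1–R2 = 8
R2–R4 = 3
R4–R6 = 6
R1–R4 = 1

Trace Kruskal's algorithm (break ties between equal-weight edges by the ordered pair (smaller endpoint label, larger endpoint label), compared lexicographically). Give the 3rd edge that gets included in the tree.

R2-R4

Kruskal: consider edges lightest-first.
R1–R4 (1): add. Components now {R7} {R1,R4} {R2} {R6}
R1–R7 (3): add. Components now {R1,R4,R7} {R2} {R6}
R2–R4 (3): add. Components now {R1,R2,R4,R7} {R6}
R4–R6 (6): add. Components now {R1,R2,R4,R6,R7}
The 3rd edge added is R2–R4.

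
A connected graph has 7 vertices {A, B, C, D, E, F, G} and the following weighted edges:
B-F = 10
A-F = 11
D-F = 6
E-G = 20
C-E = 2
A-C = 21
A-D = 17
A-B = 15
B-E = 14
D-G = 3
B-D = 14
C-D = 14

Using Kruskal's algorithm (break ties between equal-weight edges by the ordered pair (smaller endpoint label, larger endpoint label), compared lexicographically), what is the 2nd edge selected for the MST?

D-G

Sort edges by weight, then run Kruskal:
C-E (2): add. Components now {A} {B} {C,E} {D} {F} {G}
D-G (3): add. Components now {A} {B} {C,E} {D,G} {F}
D-F (6): add. Components now {A} {B} {C,E} {D,F,G}
B-F (10): add. Components now {A} {B,D,F,G} {C,E}
A-F (11): add. Components now {A,B,D,F,G} {C,E}
B-D (14): skip — B and D already connected.
B-E (14): add. Components now {A,B,C,D,E,F,G}
The 2nd edge added is D-G.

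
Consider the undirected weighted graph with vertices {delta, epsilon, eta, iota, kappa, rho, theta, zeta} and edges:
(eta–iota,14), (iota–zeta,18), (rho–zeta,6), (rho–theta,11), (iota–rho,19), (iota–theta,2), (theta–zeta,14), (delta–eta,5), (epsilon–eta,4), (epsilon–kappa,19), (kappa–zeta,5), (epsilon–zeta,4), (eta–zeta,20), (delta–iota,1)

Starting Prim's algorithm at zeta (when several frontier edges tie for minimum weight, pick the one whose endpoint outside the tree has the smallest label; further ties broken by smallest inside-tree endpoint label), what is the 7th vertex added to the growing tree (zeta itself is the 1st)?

kappa

Grow the tree from zeta using Prim:
Step 1: frontier [epsilon–zeta 4, kappa–zeta 5, rho–zeta 6, theta–zeta 14, iota–zeta 18, eta–zeta 20] → take epsilon–zeta (4); add epsilon.
Step 2: frontier [epsilon–eta 4, epsilon–kappa 19, kappa–zeta 5, rho–zeta 6, theta–zeta 14, iota–zeta 18, eta–zeta 20] → take epsilon–eta (4); add eta.
Step 3: frontier [epsilon–kappa 19, delta–eta 5, eta–iota 14, kappa–zeta 5, rho–zeta 6, theta–zeta 14, iota–zeta 18] → take delta–eta (5); add delta.
Step 4: frontier [delta–iota 1, epsilon–kappa 19, eta–iota 14, kappa–zeta 5, rho–zeta 6, theta–zeta 14, iota–zeta 18] → take delta–iota (1); add iota.
Step 5: frontier [epsilon–kappa 19, iota–theta 2, iota–rho 19, kappa–zeta 5, rho–zeta 6, theta–zeta 14] → take iota–theta (2); add theta.
Step 6: frontier [epsilon–kappa 19, iota–rho 19, rho–theta 11, kappa–zeta 5, rho–zeta 6] → take kappa–zeta (5); add kappa.
Step 7: frontier [iota–rho 19, rho–theta 11, rho–zeta 6] → take rho–zeta (6); add rho.
Vertex order: zeta, epsilon, eta, delta, iota, theta, kappa, rho. The 7th vertex is kappa.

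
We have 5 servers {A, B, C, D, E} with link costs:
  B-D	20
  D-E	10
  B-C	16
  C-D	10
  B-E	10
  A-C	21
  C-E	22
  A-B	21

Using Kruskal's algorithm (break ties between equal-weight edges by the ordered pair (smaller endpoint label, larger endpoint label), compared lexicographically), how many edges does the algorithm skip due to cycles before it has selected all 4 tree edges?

Sort edges by weight, then run Kruskal:
B-E (10): add. Components now {A} {B,E} {C} {D}
C-D (10): add. Components now {A} {B,E} {C,D}
D-E (10): add. Components now {A} {B,C,D,E}
B-C (16): skip — B and C already connected.
B-D (20): skip — B and D already connected.
A-B (21): add. Components now {A,B,C,D,E}
Edges rejected before the tree was complete: 2.

2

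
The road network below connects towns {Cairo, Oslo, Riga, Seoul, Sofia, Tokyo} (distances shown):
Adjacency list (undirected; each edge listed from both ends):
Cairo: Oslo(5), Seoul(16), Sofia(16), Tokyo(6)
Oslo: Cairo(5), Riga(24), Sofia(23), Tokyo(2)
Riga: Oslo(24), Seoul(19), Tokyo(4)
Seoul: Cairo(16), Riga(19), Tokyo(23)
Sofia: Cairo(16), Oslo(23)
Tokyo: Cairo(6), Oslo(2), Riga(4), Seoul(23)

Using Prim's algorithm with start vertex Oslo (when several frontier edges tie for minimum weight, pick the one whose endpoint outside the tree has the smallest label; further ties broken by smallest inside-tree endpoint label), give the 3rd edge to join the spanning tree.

Grow the tree from Oslo using Prim:
Step 1: cheapest edge leaving the tree is Oslo—Tokyo (2); add Tokyo.
Step 2: cheapest edge leaving the tree is Riga—Tokyo (4); add Riga.
Step 3: cheapest edge leaving the tree is Cairo—Oslo (5); add Cairo.
Step 4: cheapest edge leaving the tree is Cairo—Seoul (16); add Seoul.
Step 5: cheapest edge leaving the tree is Cairo—Sofia (16); add Sofia.
The 3rd edge added is Cairo—Oslo.

Cairo-Oslo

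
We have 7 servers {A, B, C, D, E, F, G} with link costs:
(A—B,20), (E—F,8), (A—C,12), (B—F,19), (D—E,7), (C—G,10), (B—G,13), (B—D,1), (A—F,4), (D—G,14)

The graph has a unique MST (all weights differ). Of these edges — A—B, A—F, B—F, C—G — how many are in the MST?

Sort edges by weight, then run Kruskal:
B—D (1): add — endpoints in different components.
A—F (4): add — endpoints in different components.
D—E (7): add — endpoints in different components.
E—F (8): add — endpoints in different components.
C—G (10): add — endpoints in different components.
A—C (12): add — endpoints in different components.
MST edge set: {B—D, A—F, D—E, E—F, C—G, A—C}.
Of the listed edges, {A—F, C—G} are in the MST → 2.

2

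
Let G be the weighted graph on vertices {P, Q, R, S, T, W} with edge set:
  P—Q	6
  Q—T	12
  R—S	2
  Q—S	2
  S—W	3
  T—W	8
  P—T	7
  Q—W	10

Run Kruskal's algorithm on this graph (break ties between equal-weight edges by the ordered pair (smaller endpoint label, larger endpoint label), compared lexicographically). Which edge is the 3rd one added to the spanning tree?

Kruskal's algorithm — process edges by increasing weight (ties by edge label):
Q—S (2): add. Components now {P} {W} {Q,S} {R} {T}
R—S (2): add. Components now {P} {W} {Q,R,S} {T}
S—W (3): add. Components now {P} {Q,R,S,W} {T}
P—Q (6): add. Components now {P,Q,R,S,W} {T}
P—T (7): add. Components now {P,Q,R,S,T,W}
The 3rd edge added is S—W.

S-W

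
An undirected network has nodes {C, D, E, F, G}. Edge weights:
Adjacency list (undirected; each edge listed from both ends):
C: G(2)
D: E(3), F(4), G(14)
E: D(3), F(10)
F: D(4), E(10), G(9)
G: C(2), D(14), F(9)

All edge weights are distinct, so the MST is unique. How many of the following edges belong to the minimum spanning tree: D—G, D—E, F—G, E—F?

2

Kruskal's algorithm — process edges by increasing weight (ties by edge label):
C—G (2): add. Components now {C,G} {D} {E} {F}
D—E (3): add. Components now {C,G} {D,E} {F}
D—F (4): add. Components now {C,G} {D,E,F}
F—G (9): add. Components now {C,D,E,F,G}
MST edge set: {C—G, D—E, D—F, F—G}.
Of the listed edges, {D—E, F—G} are in the MST → 2.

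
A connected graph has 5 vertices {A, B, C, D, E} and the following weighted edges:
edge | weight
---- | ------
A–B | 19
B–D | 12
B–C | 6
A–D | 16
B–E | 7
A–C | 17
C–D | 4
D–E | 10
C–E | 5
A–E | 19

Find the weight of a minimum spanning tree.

Grow the tree from B using Prim:
Step 1: cheapest edge leaving the tree is B–C (6); add C.
Step 2: cheapest edge leaving the tree is C–D (4); add D.
Step 3: cheapest edge leaving the tree is C–E (5); add E.
Step 4: cheapest edge leaving the tree is A–D (16); add A.
MST edges: B–C, C–D, C–E, A–D; total weight 6+4+5+16 = 31.

31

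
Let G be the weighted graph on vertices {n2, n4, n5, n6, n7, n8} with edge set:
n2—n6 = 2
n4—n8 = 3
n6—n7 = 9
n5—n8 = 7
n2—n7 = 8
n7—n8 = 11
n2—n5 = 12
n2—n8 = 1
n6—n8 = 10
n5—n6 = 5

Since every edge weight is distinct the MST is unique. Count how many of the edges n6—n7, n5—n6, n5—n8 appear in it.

Sort edges by weight, then run Kruskal:
n2—n8 (1): add — endpoints in different components.
n2—n6 (2): add — endpoints in different components.
n4—n8 (3): add — endpoints in different components.
n5—n6 (5): add — endpoints in different components.
n5—n8 (7): skip — n5 and n8 already connected.
n2—n7 (8): add — endpoints in different components.
MST edge set: {n2—n8, n2—n6, n4—n8, n5—n6, n2—n7}.
Of the listed edges, {n5—n6} are in the MST → 1.

1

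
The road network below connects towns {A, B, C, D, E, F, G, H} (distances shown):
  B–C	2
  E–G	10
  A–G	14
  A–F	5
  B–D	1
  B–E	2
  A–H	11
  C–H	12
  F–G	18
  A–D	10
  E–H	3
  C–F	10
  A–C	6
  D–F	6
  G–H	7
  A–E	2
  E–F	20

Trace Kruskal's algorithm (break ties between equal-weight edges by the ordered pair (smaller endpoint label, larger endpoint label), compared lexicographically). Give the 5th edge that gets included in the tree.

Sort edges by weight, then run Kruskal:
B–D (1): add — endpoints in different components.
A–E (2): add — endpoints in different components.
B–C (2): add — endpoints in different components.
B–E (2): add — endpoints in different components.
E–H (3): add — endpoints in different components.
A–F (5): add — endpoints in different components.
A–C (6): skip — A and C already connected.
D–F (6): skip — D and F already connected.
G–H (7): add — endpoints in different components.
The 5th edge added is E–H.

E-H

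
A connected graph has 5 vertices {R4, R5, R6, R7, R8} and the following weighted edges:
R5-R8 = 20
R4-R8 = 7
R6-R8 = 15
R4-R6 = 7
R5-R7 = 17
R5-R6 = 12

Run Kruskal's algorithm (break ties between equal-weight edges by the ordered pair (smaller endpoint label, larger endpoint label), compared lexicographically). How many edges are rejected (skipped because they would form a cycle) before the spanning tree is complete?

Sort edges by weight, then run Kruskal:
R4-R6 (7): add. Components now {R5} {R4,R6} {R7} {R8}
R4-R8 (7): add. Components now {R5} {R4,R6,R8} {R7}
R5-R6 (12): add. Components now {R4,R5,R6,R8} {R7}
R6-R8 (15): skip — R8 and R6 already connected.
R5-R7 (17): add. Components now {R4,R5,R6,R7,R8}
Edges rejected before the tree was complete: 1.

1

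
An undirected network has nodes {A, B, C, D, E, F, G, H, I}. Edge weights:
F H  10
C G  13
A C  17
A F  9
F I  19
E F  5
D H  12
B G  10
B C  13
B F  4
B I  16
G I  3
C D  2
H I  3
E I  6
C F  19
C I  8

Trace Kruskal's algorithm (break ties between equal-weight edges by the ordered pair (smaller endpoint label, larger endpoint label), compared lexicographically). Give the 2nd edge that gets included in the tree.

G-I

Kruskal: consider edges lightest-first.
C D (2): add — endpoints in different components.
G I (3): add — endpoints in different components.
H I (3): add — endpoints in different components.
B F (4): add — endpoints in different components.
E F (5): add — endpoints in different components.
E I (6): add — endpoints in different components.
C I (8): add — endpoints in different components.
A F (9): add — endpoints in different components.
The 2nd edge added is G I.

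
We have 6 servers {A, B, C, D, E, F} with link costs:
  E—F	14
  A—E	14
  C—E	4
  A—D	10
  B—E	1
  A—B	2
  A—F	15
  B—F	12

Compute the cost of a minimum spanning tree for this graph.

Sort edges by weight, then run Kruskal:
B—E (1): add — endpoints in different components.
A—B (2): add — endpoints in different components.
C—E (4): add — endpoints in different components.
A—D (10): add — endpoints in different components.
B—F (12): add — endpoints in different components.
MST edges: B—E, A—B, C—E, A—D, B—F; total weight 1+2+4+10+12 = 29.

29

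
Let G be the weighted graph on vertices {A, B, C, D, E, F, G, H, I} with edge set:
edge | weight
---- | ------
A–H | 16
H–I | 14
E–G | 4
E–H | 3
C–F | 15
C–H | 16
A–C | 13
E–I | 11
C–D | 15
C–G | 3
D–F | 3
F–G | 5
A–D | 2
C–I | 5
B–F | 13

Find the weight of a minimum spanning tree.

Kruskal: consider edges lightest-first.
A–D (2): add — endpoints in different components.
C–G (3): add — endpoints in different components.
D–F (3): add — endpoints in different components.
E–H (3): add — endpoints in different components.
E–G (4): add — endpoints in different components.
C–I (5): add — endpoints in different components.
F–G (5): add — endpoints in different components.
E–I (11): skip — E and I already connected.
A–C (13): skip — A and C already connected.
B–F (13): add — endpoints in different components.
MST edges: A–D, C–G, D–F, E–H, E–G, C–I, F–G, B–F; total weight 2+3+3+3+4+5+5+13 = 38.

38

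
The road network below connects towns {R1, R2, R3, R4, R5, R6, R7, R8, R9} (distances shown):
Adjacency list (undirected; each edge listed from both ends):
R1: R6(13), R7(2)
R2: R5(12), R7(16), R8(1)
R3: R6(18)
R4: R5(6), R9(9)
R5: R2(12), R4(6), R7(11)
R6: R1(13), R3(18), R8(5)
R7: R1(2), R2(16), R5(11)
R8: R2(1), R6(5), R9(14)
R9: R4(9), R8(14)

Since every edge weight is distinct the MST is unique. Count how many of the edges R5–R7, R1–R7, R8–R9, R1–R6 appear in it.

2

Kruskal's algorithm — process edges by increasing weight (ties by edge label):
R2–R8 (1): add — endpoints in different components.
R1–R7 (2): add — endpoints in different components.
R6–R8 (5): add — endpoints in different components.
R4–R5 (6): add — endpoints in different components.
R4–R9 (9): add — endpoints in different components.
R5–R7 (11): add — endpoints in different components.
R2–R5 (12): add — endpoints in different components.
R1–R6 (13): skip — R6 and R1 already connected.
R8–R9 (14): skip — R8 and R9 already connected.
R2–R7 (16): skip — R7 and R2 already connected.
R3–R6 (18): add — endpoints in different components.
MST edge set: {R2–R8, R1–R7, R6–R8, R4–R5, R4–R9, R5–R7, R2–R5, R3–R6}.
Of the listed edges, {R5–R7, R1–R7} are in the MST → 2.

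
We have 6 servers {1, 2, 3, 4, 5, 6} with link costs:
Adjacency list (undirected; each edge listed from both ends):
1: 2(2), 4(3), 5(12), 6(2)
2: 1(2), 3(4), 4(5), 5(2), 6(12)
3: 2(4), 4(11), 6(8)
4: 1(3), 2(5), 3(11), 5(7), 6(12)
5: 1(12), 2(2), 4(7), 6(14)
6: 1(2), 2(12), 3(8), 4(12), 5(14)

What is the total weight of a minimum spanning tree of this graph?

13

Sort edges by weight, then run Kruskal:
1-2 (2): add — endpoints in different components.
1-6 (2): add — endpoints in different components.
2-5 (2): add — endpoints in different components.
1-4 (3): add — endpoints in different components.
2-3 (4): add — endpoints in different components.
MST edges: 1-2, 1-6, 2-5, 1-4, 2-3; total weight 2+2+2+3+4 = 13.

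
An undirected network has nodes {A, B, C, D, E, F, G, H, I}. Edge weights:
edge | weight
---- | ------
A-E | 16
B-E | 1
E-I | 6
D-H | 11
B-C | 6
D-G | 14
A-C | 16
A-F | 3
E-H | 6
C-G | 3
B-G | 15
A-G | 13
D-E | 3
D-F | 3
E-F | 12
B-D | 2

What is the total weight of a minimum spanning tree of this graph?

Kruskal's algorithm — process edges by increasing weight (ties by edge label):
B-E (1): add — endpoints in different components.
B-D (2): add — endpoints in different components.
A-F (3): add — endpoints in different components.
C-G (3): add — endpoints in different components.
D-E (3): skip — D and E already connected.
D-F (3): add — endpoints in different components.
B-C (6): add — endpoints in different components.
E-H (6): add — endpoints in different components.
E-I (6): add — endpoints in different components.
MST edges: B-E, B-D, A-F, C-G, D-F, B-C, E-H, E-I; total weight 1+2+3+3+3+6+6+6 = 30.

30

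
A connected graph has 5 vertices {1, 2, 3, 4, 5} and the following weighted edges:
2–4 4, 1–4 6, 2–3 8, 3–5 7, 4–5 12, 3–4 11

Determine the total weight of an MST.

Prim's algorithm from 3:
Step 1: cheapest edge leaving the tree is 3–5 (7); add 5.
Step 2: cheapest edge leaving the tree is 2–3 (8); add 2.
Step 3: cheapest edge leaving the tree is 2–4 (4); add 4.
Step 4: cheapest edge leaving the tree is 1–4 (6); add 1.
MST edges: 3–5, 2–3, 2–4, 1–4; total weight 7+8+4+6 = 25.

25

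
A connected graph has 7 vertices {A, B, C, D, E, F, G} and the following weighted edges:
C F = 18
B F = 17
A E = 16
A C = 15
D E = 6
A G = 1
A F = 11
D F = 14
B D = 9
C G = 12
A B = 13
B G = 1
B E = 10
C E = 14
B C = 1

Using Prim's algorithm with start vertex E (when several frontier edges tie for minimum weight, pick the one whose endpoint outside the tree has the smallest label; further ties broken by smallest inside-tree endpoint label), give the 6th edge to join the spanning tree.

A-F

Prim, starting at E.
Step 1: cheapest edge leaving the tree is D E (6); add D.
Step 2: cheapest edge leaving the tree is B D (9); add B.
Step 3: cheapest edge leaving the tree is B C (1); add C.
Step 4: cheapest edge leaving the tree is B G (1); add G.
Step 5: cheapest edge leaving the tree is A G (1); add A.
Step 6: cheapest edge leaving the tree is A F (11); add F.
The 6th edge added is A F.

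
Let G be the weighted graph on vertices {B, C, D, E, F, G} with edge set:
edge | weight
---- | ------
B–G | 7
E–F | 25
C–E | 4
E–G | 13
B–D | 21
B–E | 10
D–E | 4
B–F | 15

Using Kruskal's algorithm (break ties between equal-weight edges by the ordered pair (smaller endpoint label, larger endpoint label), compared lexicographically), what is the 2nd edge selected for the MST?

D-E

Kruskal's algorithm — process edges by increasing weight (ties by edge label):
C–E (4): add. Components now {B} {C,E} {D} {F} {G}
D–E (4): add. Components now {B} {C,D,E} {F} {G}
B–G (7): add. Components now {B,G} {C,D,E} {F}
B–E (10): add. Components now {B,C,D,E,G} {F}
E–G (13): skip — E and G already connected.
B–F (15): add. Components now {B,C,D,E,F,G}
The 2nd edge added is D–E.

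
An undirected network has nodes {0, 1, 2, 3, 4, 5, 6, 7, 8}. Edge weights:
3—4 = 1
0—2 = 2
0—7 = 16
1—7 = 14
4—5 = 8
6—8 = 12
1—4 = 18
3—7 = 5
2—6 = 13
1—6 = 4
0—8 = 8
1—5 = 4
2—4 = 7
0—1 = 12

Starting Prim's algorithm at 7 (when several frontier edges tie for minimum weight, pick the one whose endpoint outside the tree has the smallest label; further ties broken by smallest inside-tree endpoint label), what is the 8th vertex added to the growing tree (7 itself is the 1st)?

6

Grow the tree from 7 using Prim:
Step 1: cheapest edge leaving the tree is 3—7 (5); add 3.
Step 2: cheapest edge leaving the tree is 3—4 (1); add 4.
Step 3: cheapest edge leaving the tree is 2—4 (7); add 2.
Step 4: cheapest edge leaving the tree is 0—2 (2); add 0.
Step 5: cheapest edge leaving the tree is 4—5 (8); add 5.
Step 6: cheapest edge leaving the tree is 1—5 (4); add 1.
Step 7: cheapest edge leaving the tree is 1—6 (4); add 6.
Step 8: cheapest edge leaving the tree is 0—8 (8); add 8.
Vertex order: 7, 3, 4, 2, 0, 5, 1, 6, 8. The 8th vertex is 6.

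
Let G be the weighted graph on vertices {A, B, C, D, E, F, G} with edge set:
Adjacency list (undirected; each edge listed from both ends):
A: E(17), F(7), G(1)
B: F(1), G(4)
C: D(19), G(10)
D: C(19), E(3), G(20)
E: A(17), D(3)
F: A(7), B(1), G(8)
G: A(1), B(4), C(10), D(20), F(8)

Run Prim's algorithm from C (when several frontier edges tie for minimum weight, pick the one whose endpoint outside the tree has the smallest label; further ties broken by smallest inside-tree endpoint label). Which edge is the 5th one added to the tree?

A-E

Grow the tree from C using Prim:
Step 1: frontier [C—G 10, C—D 19] → take C—G (10); add G.
Step 2: frontier [C—D 19, A—G 1, B—G 4, F—G 8, D—G 20] → take A—G (1); add A.
Step 3: frontier [A—F 7, A—E 17, C—D 19, B—G 4, F—G 8, D—G 20] → take B—G (4); add B.
Step 4: frontier [A—F 7, A—E 17, B—F 1, C—D 19, F—G 8, D—G 20] → take B—F (1); add F.
Step 5: frontier [A—E 17, C—D 19, D—G 20] → take A—E (17); add E.
Step 6: frontier [C—D 19, D—E 3, D—G 20] → take D—E (3); add D.
The 5th edge added is A—E.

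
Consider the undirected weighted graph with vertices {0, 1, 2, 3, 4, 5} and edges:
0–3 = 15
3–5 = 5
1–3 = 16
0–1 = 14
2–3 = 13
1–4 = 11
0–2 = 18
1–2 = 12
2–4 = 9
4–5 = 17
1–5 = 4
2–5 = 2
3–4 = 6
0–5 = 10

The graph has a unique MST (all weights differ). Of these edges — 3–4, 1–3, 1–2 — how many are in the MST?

Kruskal: consider edges lightest-first.
2–5 (2): add. Components now {0} {1} {2,5} {3} {4}
1–5 (4): add. Components now {0} {1,2,5} {3} {4}
3–5 (5): add. Components now {0} {1,2,3,5} {4}
3–4 (6): add. Components now {0} {1,2,3,4,5}
2–4 (9): skip — 2 and 4 already connected.
0–5 (10): add. Components now {0,1,2,3,4,5}
MST edge set: {2–5, 1–5, 3–5, 3–4, 0–5}.
Of the listed edges, {3–4} are in the MST → 1.

1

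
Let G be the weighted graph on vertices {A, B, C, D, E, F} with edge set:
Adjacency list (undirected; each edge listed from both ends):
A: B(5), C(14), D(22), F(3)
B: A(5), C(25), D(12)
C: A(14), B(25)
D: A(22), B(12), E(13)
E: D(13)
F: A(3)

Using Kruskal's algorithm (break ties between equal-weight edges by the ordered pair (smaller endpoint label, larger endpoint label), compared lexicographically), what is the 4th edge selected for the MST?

Sort edges by weight, then run Kruskal:
A F (3): add — endpoints in different components.
A B (5): add — endpoints in different components.
B D (12): add — endpoints in different components.
D E (13): add — endpoints in different components.
A C (14): add — endpoints in different components.
The 4th edge added is D E.

D-E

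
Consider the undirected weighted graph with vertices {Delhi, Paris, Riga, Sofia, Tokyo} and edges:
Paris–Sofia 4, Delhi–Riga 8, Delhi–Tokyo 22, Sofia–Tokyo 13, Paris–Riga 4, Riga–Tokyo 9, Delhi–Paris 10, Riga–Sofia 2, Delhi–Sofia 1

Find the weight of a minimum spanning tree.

Grow the tree from Tokyo using Prim:
Step 1: cheapest edge leaving the tree is Riga–Tokyo (9); add Riga.
Step 2: cheapest edge leaving the tree is Riga–Sofia (2); add Sofia.
Step 3: cheapest edge leaving the tree is Delhi–Sofia (1); add Delhi.
Step 4: cheapest edge leaving the tree is Paris–Riga (4); add Paris.
MST edges: Riga–Tokyo, Riga–Sofia, Delhi–Sofia, Paris–Riga; total weight 9+2+1+4 = 16.

16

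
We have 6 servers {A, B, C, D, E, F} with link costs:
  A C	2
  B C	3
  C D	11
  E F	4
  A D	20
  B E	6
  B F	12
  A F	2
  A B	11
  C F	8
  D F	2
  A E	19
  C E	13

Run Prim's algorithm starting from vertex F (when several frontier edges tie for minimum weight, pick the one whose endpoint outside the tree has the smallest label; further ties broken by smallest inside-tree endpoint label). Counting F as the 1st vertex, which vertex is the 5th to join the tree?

Grow the tree from F using Prim:
Step 1: frontier [A F 2, D F 2, E F 4, C F 8, B F 12] → take A F (2); add A.
Step 2: frontier [A C 2, A B 11, A E 19, A D 20, D F 2, E F 4, C F 8, B F 12] → take A C (2); add C.
Step 3: frontier [A B 11, A E 19, A D 20, B C 3, C D 11, C E 13, D F 2, E F 4, B F 12] → take D F (2); add D.
Step 4: frontier [A B 11, A E 19, B C 3, C E 13, E F 4, B F 12] → take B C (3); add B.
Step 5: frontier [A E 19, B E 6, C E 13, E F 4] → take E F (4); add E.
Vertex order: F, A, C, D, B, E. The 5th vertex is B.

B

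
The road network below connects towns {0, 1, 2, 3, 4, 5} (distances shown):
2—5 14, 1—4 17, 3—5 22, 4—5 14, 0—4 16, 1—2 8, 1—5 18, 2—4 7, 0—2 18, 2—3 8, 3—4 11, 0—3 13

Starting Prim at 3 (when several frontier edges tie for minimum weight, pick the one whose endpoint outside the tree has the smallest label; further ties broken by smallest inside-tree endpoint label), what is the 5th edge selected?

2-5

Prim, starting at 3.
Step 1: cheapest edge leaving the tree is 2—3 (8); add 2.
Step 2: cheapest edge leaving the tree is 2—4 (7); add 4.
Step 3: cheapest edge leaving the tree is 1—2 (8); add 1.
Step 4: cheapest edge leaving the tree is 0—3 (13); add 0.
Step 5: cheapest edge leaving the tree is 2—5 (14); add 5.
The 5th edge added is 2—5.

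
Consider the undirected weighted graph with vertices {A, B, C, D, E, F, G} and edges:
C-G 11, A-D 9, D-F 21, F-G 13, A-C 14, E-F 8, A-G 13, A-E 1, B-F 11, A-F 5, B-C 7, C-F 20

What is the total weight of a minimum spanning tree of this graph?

Kruskal: consider edges lightest-first.
A-E (1): add — endpoints in different components.
A-F (5): add — endpoints in different components.
B-C (7): add — endpoints in different components.
E-F (8): skip — E and F already connected.
A-D (9): add — endpoints in different components.
B-F (11): add — endpoints in different components.
C-G (11): add — endpoints in different components.
MST edges: A-E, A-F, B-C, A-D, B-F, C-G; total weight 1+5+7+9+11+11 = 44.

44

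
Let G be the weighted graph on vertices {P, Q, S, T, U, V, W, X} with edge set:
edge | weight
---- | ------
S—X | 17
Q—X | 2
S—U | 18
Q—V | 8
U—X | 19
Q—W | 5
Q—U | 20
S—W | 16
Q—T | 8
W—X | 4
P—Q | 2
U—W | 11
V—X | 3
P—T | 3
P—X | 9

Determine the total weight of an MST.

41

Kruskal's algorithm — process edges by increasing weight (ties by edge label):
P—Q (2): add — endpoints in different components.
Q—X (2): add — endpoints in different components.
P—T (3): add — endpoints in different components.
V—X (3): add — endpoints in different components.
W—X (4): add — endpoints in different components.
Q—W (5): skip — Q and W already connected.
Q—T (8): skip — Q and T already connected.
Q—V (8): skip — V and Q already connected.
P—X (9): skip — P and X already connected.
U—W (11): add — endpoints in different components.
S—W (16): add — endpoints in different components.
MST edges: P—Q, Q—X, P—T, V—X, W—X, U—W, S—W; total weight 2+2+3+3+4+11+16 = 41.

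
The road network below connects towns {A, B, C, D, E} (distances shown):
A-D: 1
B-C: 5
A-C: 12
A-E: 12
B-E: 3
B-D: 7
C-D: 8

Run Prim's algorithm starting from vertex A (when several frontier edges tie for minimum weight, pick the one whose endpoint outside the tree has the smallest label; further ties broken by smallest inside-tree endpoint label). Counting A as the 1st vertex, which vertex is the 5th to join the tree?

Prim's algorithm from A:
Step 1: cheapest edge leaving the tree is A-D (1); add D.
Step 2: cheapest edge leaving the tree is B-D (7); add B.
Step 3: cheapest edge leaving the tree is B-E (3); add E.
Step 4: cheapest edge leaving the tree is B-C (5); add C.
Vertex order: A, D, B, E, C. The 5th vertex is C.

C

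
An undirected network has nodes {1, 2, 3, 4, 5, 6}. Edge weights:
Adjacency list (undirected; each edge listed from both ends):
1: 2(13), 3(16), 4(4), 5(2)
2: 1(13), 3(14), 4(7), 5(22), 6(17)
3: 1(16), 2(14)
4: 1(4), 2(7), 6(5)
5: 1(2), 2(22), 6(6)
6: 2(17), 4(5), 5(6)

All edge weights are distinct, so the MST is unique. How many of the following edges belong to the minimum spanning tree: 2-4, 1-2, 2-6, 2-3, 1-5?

3

Kruskal's algorithm — process edges by increasing weight (ties by edge label):
1-5 (2): add — endpoints in different components.
1-4 (4): add — endpoints in different components.
4-6 (5): add — endpoints in different components.
5-6 (6): skip — 5 and 6 already connected.
2-4 (7): add — endpoints in different components.
1-2 (13): skip — 1 and 2 already connected.
2-3 (14): add — endpoints in different components.
MST edge set: {1-5, 1-4, 4-6, 2-4, 2-3}.
Of the listed edges, {2-4, 2-3, 1-5} are in the MST → 3.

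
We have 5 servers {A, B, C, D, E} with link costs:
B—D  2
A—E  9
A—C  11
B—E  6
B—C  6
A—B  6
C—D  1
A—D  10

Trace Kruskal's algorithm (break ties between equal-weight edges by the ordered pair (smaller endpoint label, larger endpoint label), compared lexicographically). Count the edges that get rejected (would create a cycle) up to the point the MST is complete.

Kruskal: consider edges lightest-first.
C—D (1): add. Components now {A} {B} {C,D} {E}
B—D (2): add. Components now {A} {B,C,D} {E}
A—B (6): add. Components now {A,B,C,D} {E}
B—C (6): skip — B and C already connected.
B—E (6): add. Components now {A,B,C,D,E}
Edges rejected before the tree was complete: 1.

1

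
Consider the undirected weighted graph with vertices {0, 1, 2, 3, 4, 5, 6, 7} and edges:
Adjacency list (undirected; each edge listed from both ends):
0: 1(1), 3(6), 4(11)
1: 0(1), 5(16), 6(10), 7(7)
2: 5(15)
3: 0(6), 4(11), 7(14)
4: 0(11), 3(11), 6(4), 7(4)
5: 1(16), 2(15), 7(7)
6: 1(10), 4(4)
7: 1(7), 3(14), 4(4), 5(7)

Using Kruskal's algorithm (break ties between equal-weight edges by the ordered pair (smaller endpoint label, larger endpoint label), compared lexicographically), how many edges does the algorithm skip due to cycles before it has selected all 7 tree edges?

Kruskal: consider edges lightest-first.
0-1 (1): add — endpoints in different components.
4-6 (4): add — endpoints in different components.
4-7 (4): add — endpoints in different components.
0-3 (6): add — endpoints in different components.
1-7 (7): add — endpoints in different components.
5-7 (7): add — endpoints in different components.
1-6 (10): skip — 1 and 6 already connected.
0-4 (11): skip — 0 and 4 already connected.
3-4 (11): skip — 3 and 4 already connected.
3-7 (14): skip — 3 and 7 already connected.
2-5 (15): add — endpoints in different components.
Edges rejected before the tree was complete: 4.

4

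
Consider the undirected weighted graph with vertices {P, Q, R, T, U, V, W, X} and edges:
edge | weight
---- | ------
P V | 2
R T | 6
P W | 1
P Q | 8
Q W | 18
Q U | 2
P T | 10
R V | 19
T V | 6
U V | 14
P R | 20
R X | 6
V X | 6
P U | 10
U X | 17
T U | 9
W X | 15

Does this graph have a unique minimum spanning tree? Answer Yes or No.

Kruskal's algorithm — process edges by increasing weight (ties by edge label):
P W (1): add — endpoints in different components.
P V (2): add — endpoints in different components.
Q U (2): add — endpoints in different components.
R T (6): add — endpoints in different components.
R X (6): add — endpoints in different components.
T V (6): add — endpoints in different components.
V X (6): skip — V and X already connected.
P Q (8): add — endpoints in different components.
Non-tree edge V X has weight 6, equal to the heaviest edge on its tree cycle — swapping gives another MST of the same weight. Not unique.

No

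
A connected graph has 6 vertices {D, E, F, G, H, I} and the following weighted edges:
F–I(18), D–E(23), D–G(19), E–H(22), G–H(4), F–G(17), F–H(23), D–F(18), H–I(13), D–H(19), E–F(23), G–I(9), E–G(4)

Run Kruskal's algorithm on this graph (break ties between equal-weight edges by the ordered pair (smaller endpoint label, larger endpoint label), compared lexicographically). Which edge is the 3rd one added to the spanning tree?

G-I

Kruskal's algorithm — process edges by increasing weight (ties by edge label):
E–G (4): add — endpoints in different components.
G–H (4): add — endpoints in different components.
G–I (9): add — endpoints in different components.
H–I (13): skip — H and I already connected.
F–G (17): add — endpoints in different components.
D–F (18): add — endpoints in different components.
The 3rd edge added is G–I.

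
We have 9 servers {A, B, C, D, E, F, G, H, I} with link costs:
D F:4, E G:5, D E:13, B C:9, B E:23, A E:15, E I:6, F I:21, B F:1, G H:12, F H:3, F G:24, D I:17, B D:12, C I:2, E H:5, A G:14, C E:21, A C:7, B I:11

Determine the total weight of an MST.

33

Kruskal: consider edges lightest-first.
B F (1): add — endpoints in different components.
C I (2): add — endpoints in different components.
F H (3): add — endpoints in different components.
D F (4): add — endpoints in different components.
E G (5): add — endpoints in different components.
E H (5): add — endpoints in different components.
E I (6): add — endpoints in different components.
A C (7): add — endpoints in different components.
MST edges: B F, C I, F H, D F, E G, E H, E I, A C; total weight 1+2+3+4+5+5+6+7 = 33.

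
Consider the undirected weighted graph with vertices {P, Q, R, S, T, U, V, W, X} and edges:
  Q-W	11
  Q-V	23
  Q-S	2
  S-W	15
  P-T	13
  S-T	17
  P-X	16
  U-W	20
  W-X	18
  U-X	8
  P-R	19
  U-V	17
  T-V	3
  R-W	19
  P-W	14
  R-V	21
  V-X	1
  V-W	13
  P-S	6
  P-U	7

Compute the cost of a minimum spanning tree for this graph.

Grow the tree from U using Prim:
Step 1: cheapest edge leaving the tree is P-U (7); add P.
Step 2: cheapest edge leaving the tree is P-S (6); add S.
Step 3: cheapest edge leaving the tree is Q-S (2); add Q.
Step 4: cheapest edge leaving the tree is U-X (8); add X.
Step 5: cheapest edge leaving the tree is V-X (1); add V.
Step 6: cheapest edge leaving the tree is T-V (3); add T.
Step 7: cheapest edge leaving the tree is Q-W (11); add W.
Step 8: cheapest edge leaving the tree is P-R (19); add R.
MST edges: P-U, P-S, Q-S, U-X, V-X, T-V, Q-W, P-R; total weight 7+6+2+8+1+3+11+19 = 57.

57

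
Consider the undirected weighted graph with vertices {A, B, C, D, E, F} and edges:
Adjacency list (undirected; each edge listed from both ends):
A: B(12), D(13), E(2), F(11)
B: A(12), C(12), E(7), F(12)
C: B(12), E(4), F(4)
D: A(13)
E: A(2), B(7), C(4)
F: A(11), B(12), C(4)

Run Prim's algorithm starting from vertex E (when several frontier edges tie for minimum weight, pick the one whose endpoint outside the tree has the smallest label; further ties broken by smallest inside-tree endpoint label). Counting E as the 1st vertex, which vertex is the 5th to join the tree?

B

Grow the tree from E using Prim:
Step 1: cheapest edge leaving the tree is A-E (2); add A.
Step 2: cheapest edge leaving the tree is C-E (4); add C.
Step 3: cheapest edge leaving the tree is C-F (4); add F.
Step 4: cheapest edge leaving the tree is B-E (7); add B.
Step 5: cheapest edge leaving the tree is A-D (13); add D.
Vertex order: E, A, C, F, B, D. The 5th vertex is B.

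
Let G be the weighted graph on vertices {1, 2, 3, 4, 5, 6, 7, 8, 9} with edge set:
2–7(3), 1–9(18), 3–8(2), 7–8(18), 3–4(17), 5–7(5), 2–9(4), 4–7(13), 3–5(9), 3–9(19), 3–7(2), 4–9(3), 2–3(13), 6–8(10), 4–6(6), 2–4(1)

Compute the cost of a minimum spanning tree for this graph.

Grow the tree from 7 using Prim:
Step 1: cheapest edge leaving the tree is 3–7 (2); add 3.
Step 2: cheapest edge leaving the tree is 3–8 (2); add 8.
Step 3: cheapest edge leaving the tree is 2–7 (3); add 2.
Step 4: cheapest edge leaving the tree is 2–4 (1); add 4.
Step 5: cheapest edge leaving the tree is 4–9 (3); add 9.
Step 6: cheapest edge leaving the tree is 5–7 (5); add 5.
Step 7: cheapest edge leaving the tree is 4–6 (6); add 6.
Step 8: cheapest edge leaving the tree is 1–9 (18); add 1.
MST edges: 3–7, 3–8, 2–7, 2–4, 4–9, 5–7, 4–6, 1–9; total weight 2+2+3+1+3+5+6+18 = 40.

40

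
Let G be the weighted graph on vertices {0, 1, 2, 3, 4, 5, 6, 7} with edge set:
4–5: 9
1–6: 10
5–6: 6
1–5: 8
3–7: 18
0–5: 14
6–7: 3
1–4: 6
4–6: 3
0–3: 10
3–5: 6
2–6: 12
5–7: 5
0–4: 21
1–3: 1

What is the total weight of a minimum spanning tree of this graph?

Sort edges by weight, then run Kruskal:
1–3 (1): add — endpoints in different components.
4–6 (3): add — endpoints in different components.
6–7 (3): add — endpoints in different components.
5–7 (5): add — endpoints in different components.
1–4 (6): add — endpoints in different components.
3–5 (6): skip — 3 and 5 already connected.
5–6 (6): skip — 5 and 6 already connected.
1–5 (8): skip — 1 and 5 already connected.
4–5 (9): skip — 4 and 5 already connected.
0–3 (10): add — endpoints in different components.
1–6 (10): skip — 1 and 6 already connected.
2–6 (12): add — endpoints in different components.
MST edges: 1–3, 4–6, 6–7, 5–7, 1–4, 0–3, 2–6; total weight 1+3+3+5+6+10+12 = 40.

40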